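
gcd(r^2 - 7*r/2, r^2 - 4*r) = r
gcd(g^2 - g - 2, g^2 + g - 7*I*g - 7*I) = g + 1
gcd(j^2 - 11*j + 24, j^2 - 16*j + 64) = j - 8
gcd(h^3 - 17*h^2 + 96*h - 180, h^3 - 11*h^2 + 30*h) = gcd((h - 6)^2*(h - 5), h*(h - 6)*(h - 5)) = h^2 - 11*h + 30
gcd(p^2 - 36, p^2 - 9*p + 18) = p - 6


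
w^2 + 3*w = w*(w + 3)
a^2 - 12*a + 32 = (a - 8)*(a - 4)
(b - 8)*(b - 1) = b^2 - 9*b + 8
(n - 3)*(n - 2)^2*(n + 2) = n^4 - 5*n^3 + 2*n^2 + 20*n - 24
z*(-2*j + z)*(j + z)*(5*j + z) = -10*j^3*z - 7*j^2*z^2 + 4*j*z^3 + z^4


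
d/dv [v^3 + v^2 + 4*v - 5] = 3*v^2 + 2*v + 4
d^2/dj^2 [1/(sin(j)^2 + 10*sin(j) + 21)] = 2*(-2*sin(j)^4 - 15*sin(j)^3 - 5*sin(j)^2 + 135*sin(j) + 79)/(sin(j)^2 + 10*sin(j) + 21)^3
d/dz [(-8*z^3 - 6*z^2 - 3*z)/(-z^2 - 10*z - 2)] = (8*z^4 + 160*z^3 + 105*z^2 + 24*z + 6)/(z^4 + 20*z^3 + 104*z^2 + 40*z + 4)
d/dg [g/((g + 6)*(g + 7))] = (42 - g^2)/(g^4 + 26*g^3 + 253*g^2 + 1092*g + 1764)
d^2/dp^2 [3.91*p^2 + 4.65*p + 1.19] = 7.82000000000000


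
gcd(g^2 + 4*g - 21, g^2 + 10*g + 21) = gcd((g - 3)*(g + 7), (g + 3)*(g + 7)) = g + 7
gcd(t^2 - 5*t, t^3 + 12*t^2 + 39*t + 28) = 1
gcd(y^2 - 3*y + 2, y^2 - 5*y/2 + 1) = y - 2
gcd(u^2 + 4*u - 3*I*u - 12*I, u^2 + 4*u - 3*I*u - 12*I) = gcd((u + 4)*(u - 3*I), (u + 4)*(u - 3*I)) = u^2 + u*(4 - 3*I) - 12*I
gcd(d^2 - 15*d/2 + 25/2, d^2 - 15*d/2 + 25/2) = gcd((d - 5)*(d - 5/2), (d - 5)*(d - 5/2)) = d^2 - 15*d/2 + 25/2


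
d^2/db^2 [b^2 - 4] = 2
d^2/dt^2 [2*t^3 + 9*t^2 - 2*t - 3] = 12*t + 18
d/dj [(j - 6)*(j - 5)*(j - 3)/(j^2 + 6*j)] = (j^4 + 12*j^3 - 147*j^2 + 180*j + 540)/(j^2*(j^2 + 12*j + 36))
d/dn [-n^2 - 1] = -2*n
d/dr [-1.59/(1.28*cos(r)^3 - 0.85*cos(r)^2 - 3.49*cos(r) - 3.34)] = (-6.1056*cos(r)^2 + 2.703*cos(r) + 5.5491)*sin(r)/(-1.28*cos(r)^3 + 0.85*cos(r)^2 + 3.49*cos(r) + 3.34)^2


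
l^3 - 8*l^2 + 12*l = l*(l - 6)*(l - 2)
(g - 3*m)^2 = g^2 - 6*g*m + 9*m^2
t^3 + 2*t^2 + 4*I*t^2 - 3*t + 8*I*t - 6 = (t + 2)*(t + I)*(t + 3*I)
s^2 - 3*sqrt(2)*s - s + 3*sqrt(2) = (s - 1)*(s - 3*sqrt(2))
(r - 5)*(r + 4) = r^2 - r - 20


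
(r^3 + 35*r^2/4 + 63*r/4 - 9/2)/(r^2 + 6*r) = r + 11/4 - 3/(4*r)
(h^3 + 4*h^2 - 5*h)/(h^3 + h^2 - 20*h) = (h - 1)/(h - 4)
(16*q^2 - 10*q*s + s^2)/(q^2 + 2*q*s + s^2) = (16*q^2 - 10*q*s + s^2)/(q^2 + 2*q*s + s^2)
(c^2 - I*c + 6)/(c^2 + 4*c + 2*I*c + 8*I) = (c - 3*I)/(c + 4)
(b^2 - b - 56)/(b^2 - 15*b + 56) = (b + 7)/(b - 7)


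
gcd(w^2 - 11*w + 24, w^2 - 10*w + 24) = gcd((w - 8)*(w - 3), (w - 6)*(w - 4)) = 1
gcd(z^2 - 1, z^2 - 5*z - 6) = z + 1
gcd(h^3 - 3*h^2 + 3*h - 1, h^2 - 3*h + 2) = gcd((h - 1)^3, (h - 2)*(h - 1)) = h - 1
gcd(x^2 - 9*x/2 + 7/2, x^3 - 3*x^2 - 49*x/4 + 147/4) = x - 7/2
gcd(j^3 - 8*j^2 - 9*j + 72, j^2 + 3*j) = j + 3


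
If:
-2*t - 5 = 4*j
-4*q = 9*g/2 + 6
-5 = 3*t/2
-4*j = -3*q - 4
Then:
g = -52/81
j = 5/12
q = -7/9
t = -10/3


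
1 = 1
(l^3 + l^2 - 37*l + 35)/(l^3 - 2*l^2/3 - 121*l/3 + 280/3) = 3*(l - 1)/(3*l - 8)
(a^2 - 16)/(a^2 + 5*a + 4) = (a - 4)/(a + 1)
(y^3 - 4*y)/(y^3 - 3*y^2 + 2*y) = (y + 2)/(y - 1)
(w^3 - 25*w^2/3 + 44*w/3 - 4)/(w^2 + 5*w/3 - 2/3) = (w^2 - 8*w + 12)/(w + 2)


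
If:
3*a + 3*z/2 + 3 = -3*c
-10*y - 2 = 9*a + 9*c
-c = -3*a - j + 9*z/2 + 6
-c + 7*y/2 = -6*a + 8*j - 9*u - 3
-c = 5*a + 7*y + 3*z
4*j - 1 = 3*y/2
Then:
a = 833/3034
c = -2525/3034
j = 551/1517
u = -11015/27306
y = 458/1517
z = -1342/1517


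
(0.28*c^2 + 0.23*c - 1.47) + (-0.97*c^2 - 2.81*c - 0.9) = -0.69*c^2 - 2.58*c - 2.37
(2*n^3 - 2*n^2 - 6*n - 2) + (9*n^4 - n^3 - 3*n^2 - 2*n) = 9*n^4 + n^3 - 5*n^2 - 8*n - 2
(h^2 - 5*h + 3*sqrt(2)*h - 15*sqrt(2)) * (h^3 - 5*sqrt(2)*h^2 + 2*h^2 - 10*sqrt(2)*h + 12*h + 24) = h^5 - 3*h^4 - 2*sqrt(2)*h^4 - 28*h^3 + 6*sqrt(2)*h^3 + 54*h^2 + 56*sqrt(2)*h^2 - 108*sqrt(2)*h + 180*h - 360*sqrt(2)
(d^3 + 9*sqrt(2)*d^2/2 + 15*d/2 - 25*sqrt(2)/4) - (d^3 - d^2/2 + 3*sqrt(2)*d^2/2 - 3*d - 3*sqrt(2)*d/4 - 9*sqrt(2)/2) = d^2/2 + 3*sqrt(2)*d^2 + 3*sqrt(2)*d/4 + 21*d/2 - 7*sqrt(2)/4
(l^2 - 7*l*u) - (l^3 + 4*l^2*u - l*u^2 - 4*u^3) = -l^3 - 4*l^2*u + l^2 + l*u^2 - 7*l*u + 4*u^3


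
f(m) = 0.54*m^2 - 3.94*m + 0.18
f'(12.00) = 9.02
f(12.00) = 30.66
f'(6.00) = 2.54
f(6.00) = -4.02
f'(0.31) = -3.61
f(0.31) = -0.99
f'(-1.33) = -5.38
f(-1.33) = 6.38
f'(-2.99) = -7.17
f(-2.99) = 16.79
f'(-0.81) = -4.81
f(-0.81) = 3.73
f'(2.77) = -0.95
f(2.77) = -6.59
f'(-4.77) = -9.09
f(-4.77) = 31.26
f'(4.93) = 1.38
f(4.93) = -6.12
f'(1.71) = -2.09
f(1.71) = -4.98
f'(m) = 1.08*m - 3.94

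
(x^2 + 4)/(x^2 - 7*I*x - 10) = (x + 2*I)/(x - 5*I)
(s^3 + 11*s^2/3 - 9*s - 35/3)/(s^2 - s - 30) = (3*s^2 - 4*s - 7)/(3*(s - 6))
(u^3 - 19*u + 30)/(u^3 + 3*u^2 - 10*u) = (u - 3)/u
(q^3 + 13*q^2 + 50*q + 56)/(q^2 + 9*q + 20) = (q^2 + 9*q + 14)/(q + 5)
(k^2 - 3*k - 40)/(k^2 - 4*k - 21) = (-k^2 + 3*k + 40)/(-k^2 + 4*k + 21)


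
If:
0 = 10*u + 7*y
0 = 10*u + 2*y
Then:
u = 0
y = 0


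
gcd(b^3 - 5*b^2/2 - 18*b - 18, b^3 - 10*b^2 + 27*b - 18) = b - 6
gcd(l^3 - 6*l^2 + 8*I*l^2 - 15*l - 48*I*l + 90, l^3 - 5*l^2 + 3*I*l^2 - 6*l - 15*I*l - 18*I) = l^2 + l*(-6 + 3*I) - 18*I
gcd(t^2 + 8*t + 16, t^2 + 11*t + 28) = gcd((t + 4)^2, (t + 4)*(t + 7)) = t + 4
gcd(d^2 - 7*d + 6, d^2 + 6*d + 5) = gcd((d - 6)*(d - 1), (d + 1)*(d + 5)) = 1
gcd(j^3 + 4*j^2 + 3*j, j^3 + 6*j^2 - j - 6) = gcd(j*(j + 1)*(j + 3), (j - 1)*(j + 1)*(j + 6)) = j + 1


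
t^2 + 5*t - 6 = (t - 1)*(t + 6)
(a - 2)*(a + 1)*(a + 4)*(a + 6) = a^4 + 9*a^3 + 12*a^2 - 44*a - 48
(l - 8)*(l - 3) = l^2 - 11*l + 24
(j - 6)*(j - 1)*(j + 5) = j^3 - 2*j^2 - 29*j + 30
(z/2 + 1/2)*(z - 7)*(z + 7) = z^3/2 + z^2/2 - 49*z/2 - 49/2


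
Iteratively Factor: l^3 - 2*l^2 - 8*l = (l - 4)*(l^2 + 2*l) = l*(l - 4)*(l + 2)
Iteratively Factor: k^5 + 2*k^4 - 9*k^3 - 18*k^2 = (k + 3)*(k^4 - k^3 - 6*k^2) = (k + 2)*(k + 3)*(k^3 - 3*k^2) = (k - 3)*(k + 2)*(k + 3)*(k^2) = k*(k - 3)*(k + 2)*(k + 3)*(k)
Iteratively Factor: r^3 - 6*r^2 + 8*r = (r - 4)*(r^2 - 2*r) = r*(r - 4)*(r - 2)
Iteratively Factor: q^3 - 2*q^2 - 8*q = (q - 4)*(q^2 + 2*q) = (q - 4)*(q + 2)*(q)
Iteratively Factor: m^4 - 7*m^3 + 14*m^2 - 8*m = (m - 1)*(m^3 - 6*m^2 + 8*m) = (m - 4)*(m - 1)*(m^2 - 2*m) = m*(m - 4)*(m - 1)*(m - 2)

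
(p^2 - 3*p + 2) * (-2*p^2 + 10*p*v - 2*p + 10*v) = -2*p^4 + 10*p^3*v + 4*p^3 - 20*p^2*v + 2*p^2 - 10*p*v - 4*p + 20*v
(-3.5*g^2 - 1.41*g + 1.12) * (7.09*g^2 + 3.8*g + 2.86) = -24.815*g^4 - 23.2969*g^3 - 7.4272*g^2 + 0.223400000000001*g + 3.2032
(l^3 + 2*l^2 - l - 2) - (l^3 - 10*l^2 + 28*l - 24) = 12*l^2 - 29*l + 22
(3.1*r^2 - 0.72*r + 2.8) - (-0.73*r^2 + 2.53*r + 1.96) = 3.83*r^2 - 3.25*r + 0.84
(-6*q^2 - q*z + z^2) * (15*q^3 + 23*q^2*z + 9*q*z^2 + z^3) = -90*q^5 - 153*q^4*z - 62*q^3*z^2 + 8*q^2*z^3 + 8*q*z^4 + z^5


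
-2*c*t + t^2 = t*(-2*c + t)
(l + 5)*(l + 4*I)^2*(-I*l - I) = -I*l^4 + 8*l^3 - 6*I*l^3 + 48*l^2 + 11*I*l^2 + 40*l + 96*I*l + 80*I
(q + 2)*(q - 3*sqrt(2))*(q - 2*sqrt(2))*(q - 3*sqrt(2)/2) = q^4 - 13*sqrt(2)*q^3/2 + 2*q^3 - 13*sqrt(2)*q^2 + 27*q^2 - 18*sqrt(2)*q + 54*q - 36*sqrt(2)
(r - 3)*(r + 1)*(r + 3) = r^3 + r^2 - 9*r - 9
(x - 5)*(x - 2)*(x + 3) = x^3 - 4*x^2 - 11*x + 30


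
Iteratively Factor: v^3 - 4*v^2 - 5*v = (v)*(v^2 - 4*v - 5) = v*(v - 5)*(v + 1)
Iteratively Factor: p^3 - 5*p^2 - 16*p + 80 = (p - 5)*(p^2 - 16) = (p - 5)*(p - 4)*(p + 4)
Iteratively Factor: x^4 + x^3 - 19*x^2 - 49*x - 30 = (x - 5)*(x^3 + 6*x^2 + 11*x + 6) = (x - 5)*(x + 1)*(x^2 + 5*x + 6) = (x - 5)*(x + 1)*(x + 2)*(x + 3)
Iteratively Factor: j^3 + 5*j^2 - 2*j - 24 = (j + 3)*(j^2 + 2*j - 8) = (j + 3)*(j + 4)*(j - 2)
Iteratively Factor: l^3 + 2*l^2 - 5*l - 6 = (l + 1)*(l^2 + l - 6) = (l - 2)*(l + 1)*(l + 3)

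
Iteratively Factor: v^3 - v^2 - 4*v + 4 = (v - 1)*(v^2 - 4) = (v - 2)*(v - 1)*(v + 2)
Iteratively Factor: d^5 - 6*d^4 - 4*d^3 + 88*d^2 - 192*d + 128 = (d - 4)*(d^4 - 2*d^3 - 12*d^2 + 40*d - 32) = (d - 4)*(d - 2)*(d^3 - 12*d + 16) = (d - 4)*(d - 2)^2*(d^2 + 2*d - 8) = (d - 4)*(d - 2)^2*(d + 4)*(d - 2)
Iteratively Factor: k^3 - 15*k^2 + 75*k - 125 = (k - 5)*(k^2 - 10*k + 25) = (k - 5)^2*(k - 5)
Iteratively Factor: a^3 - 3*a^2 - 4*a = (a - 4)*(a^2 + a) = a*(a - 4)*(a + 1)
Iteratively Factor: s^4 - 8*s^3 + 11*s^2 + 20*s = (s - 5)*(s^3 - 3*s^2 - 4*s) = (s - 5)*(s + 1)*(s^2 - 4*s) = s*(s - 5)*(s + 1)*(s - 4)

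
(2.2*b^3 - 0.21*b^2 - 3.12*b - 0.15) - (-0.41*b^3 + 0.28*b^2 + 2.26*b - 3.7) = 2.61*b^3 - 0.49*b^2 - 5.38*b + 3.55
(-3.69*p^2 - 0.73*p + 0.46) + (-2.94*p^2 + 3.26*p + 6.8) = -6.63*p^2 + 2.53*p + 7.26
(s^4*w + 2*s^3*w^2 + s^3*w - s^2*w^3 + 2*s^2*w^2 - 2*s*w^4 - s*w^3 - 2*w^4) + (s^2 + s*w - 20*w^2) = s^4*w + 2*s^3*w^2 + s^3*w - s^2*w^3 + 2*s^2*w^2 + s^2 - 2*s*w^4 - s*w^3 + s*w - 2*w^4 - 20*w^2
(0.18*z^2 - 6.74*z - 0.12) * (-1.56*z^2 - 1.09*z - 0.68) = -0.2808*z^4 + 10.3182*z^3 + 7.4114*z^2 + 4.714*z + 0.0816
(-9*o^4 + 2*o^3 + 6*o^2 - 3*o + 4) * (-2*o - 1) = 18*o^5 + 5*o^4 - 14*o^3 - 5*o - 4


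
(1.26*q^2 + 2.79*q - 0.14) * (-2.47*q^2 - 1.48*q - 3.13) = -3.1122*q^4 - 8.7561*q^3 - 7.7272*q^2 - 8.5255*q + 0.4382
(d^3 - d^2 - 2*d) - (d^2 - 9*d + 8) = d^3 - 2*d^2 + 7*d - 8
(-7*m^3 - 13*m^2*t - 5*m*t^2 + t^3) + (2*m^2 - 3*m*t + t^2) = -7*m^3 - 13*m^2*t + 2*m^2 - 5*m*t^2 - 3*m*t + t^3 + t^2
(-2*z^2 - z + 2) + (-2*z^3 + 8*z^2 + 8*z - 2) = -2*z^3 + 6*z^2 + 7*z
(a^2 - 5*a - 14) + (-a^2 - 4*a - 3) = -9*a - 17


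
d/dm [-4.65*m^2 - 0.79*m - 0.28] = -9.3*m - 0.79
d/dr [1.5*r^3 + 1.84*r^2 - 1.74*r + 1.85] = 4.5*r^2 + 3.68*r - 1.74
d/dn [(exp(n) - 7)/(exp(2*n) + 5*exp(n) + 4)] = (-(exp(n) - 7)*(2*exp(n) + 5) + exp(2*n) + 5*exp(n) + 4)*exp(n)/(exp(2*n) + 5*exp(n) + 4)^2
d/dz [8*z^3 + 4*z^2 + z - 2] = 24*z^2 + 8*z + 1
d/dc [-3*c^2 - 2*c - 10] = -6*c - 2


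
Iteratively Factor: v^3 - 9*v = (v - 3)*(v^2 + 3*v) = (v - 3)*(v + 3)*(v)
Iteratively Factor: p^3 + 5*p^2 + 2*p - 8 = (p + 2)*(p^2 + 3*p - 4) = (p - 1)*(p + 2)*(p + 4)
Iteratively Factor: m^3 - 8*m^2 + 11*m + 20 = (m - 4)*(m^2 - 4*m - 5) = (m - 4)*(m + 1)*(m - 5)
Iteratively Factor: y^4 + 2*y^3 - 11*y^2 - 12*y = (y)*(y^3 + 2*y^2 - 11*y - 12) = y*(y - 3)*(y^2 + 5*y + 4) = y*(y - 3)*(y + 4)*(y + 1)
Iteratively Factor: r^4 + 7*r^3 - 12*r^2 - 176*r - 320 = (r + 4)*(r^3 + 3*r^2 - 24*r - 80) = (r + 4)^2*(r^2 - r - 20) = (r - 5)*(r + 4)^2*(r + 4)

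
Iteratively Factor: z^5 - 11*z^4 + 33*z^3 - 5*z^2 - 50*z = (z + 1)*(z^4 - 12*z^3 + 45*z^2 - 50*z) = (z - 5)*(z + 1)*(z^3 - 7*z^2 + 10*z) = (z - 5)^2*(z + 1)*(z^2 - 2*z) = z*(z - 5)^2*(z + 1)*(z - 2)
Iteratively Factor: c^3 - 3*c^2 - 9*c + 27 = (c + 3)*(c^2 - 6*c + 9) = (c - 3)*(c + 3)*(c - 3)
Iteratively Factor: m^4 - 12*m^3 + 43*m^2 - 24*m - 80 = (m - 4)*(m^3 - 8*m^2 + 11*m + 20) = (m - 4)^2*(m^2 - 4*m - 5) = (m - 4)^2*(m + 1)*(m - 5)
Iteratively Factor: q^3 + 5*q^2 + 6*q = (q + 3)*(q^2 + 2*q) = (q + 2)*(q + 3)*(q)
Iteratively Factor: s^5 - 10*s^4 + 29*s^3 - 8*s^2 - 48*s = (s - 4)*(s^4 - 6*s^3 + 5*s^2 + 12*s) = s*(s - 4)*(s^3 - 6*s^2 + 5*s + 12) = s*(s - 4)*(s - 3)*(s^2 - 3*s - 4) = s*(s - 4)^2*(s - 3)*(s + 1)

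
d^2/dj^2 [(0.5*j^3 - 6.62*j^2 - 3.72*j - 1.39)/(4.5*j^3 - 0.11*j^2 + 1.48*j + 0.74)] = (-267.615*j^6 - 471.96*j^5 - 82.1664*j^4 + 369.209904*j^3 + 93.058278*j^2 + 28.955904*j - 5.41754)/(91.125*j^9 - 6.6825*j^8 + 90.07335*j^7 + 40.558069*j^6 + 27.426324*j^5 + 28.87443*j^4 + 9.91156*j^3 + 4.68198*j^2 + 2.431344*j + 0.405224)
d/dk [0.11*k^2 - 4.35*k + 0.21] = 0.22*k - 4.35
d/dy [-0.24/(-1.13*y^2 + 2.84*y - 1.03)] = (0.6816 - 0.5424*y)/(1.13*y^2 - 2.84*y + 1.03)^2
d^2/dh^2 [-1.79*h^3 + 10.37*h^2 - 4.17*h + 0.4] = 20.74 - 10.74*h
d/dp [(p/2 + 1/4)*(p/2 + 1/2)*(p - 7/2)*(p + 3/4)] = p^3 - 15*p^2/16 - 25*p/8 - 85/64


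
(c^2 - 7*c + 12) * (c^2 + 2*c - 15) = c^4 - 5*c^3 - 17*c^2 + 129*c - 180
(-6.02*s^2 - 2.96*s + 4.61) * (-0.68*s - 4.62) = 4.0936*s^3 + 29.8252*s^2 + 10.5404*s - 21.2982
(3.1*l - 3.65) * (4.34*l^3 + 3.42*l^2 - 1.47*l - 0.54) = 13.454*l^4 - 5.239*l^3 - 17.04*l^2 + 3.6915*l + 1.971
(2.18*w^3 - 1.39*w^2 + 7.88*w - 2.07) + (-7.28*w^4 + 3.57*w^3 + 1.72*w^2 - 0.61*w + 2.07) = -7.28*w^4 + 5.75*w^3 + 0.33*w^2 + 7.27*w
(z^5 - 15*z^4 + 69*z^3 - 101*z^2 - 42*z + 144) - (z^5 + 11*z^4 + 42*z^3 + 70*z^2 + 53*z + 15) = -26*z^4 + 27*z^3 - 171*z^2 - 95*z + 129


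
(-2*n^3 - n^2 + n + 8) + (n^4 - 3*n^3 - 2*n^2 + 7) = n^4 - 5*n^3 - 3*n^2 + n + 15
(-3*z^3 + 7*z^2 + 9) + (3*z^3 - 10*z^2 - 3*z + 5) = -3*z^2 - 3*z + 14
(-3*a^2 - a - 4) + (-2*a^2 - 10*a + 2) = -5*a^2 - 11*a - 2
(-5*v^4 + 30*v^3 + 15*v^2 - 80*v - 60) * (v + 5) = -5*v^5 + 5*v^4 + 165*v^3 - 5*v^2 - 460*v - 300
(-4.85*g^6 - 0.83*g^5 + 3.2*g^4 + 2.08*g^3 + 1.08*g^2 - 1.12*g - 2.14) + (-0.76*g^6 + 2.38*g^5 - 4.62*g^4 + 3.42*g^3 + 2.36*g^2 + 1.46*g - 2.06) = -5.61*g^6 + 1.55*g^5 - 1.42*g^4 + 5.5*g^3 + 3.44*g^2 + 0.34*g - 4.2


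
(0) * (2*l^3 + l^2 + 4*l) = 0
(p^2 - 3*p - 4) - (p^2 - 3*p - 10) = 6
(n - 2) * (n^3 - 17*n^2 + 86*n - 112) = n^4 - 19*n^3 + 120*n^2 - 284*n + 224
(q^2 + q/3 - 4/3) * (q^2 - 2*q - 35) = q^4 - 5*q^3/3 - 37*q^2 - 9*q + 140/3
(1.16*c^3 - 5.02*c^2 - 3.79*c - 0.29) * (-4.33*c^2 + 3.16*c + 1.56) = -5.0228*c^5 + 25.4022*c^4 + 2.3571*c^3 - 18.5519*c^2 - 6.8288*c - 0.4524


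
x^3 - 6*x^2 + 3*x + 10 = (x - 5)*(x - 2)*(x + 1)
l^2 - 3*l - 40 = (l - 8)*(l + 5)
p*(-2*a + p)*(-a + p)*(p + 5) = 2*a^2*p^2 + 10*a^2*p - 3*a*p^3 - 15*a*p^2 + p^4 + 5*p^3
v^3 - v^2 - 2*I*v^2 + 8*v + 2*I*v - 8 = (v - 1)*(v - 4*I)*(v + 2*I)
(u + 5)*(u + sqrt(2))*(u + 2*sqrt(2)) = u^3 + 3*sqrt(2)*u^2 + 5*u^2 + 4*u + 15*sqrt(2)*u + 20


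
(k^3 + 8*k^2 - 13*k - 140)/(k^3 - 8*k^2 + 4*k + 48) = (k^2 + 12*k + 35)/(k^2 - 4*k - 12)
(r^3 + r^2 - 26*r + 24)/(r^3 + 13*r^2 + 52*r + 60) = (r^2 - 5*r + 4)/(r^2 + 7*r + 10)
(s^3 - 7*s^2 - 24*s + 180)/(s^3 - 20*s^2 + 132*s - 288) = (s + 5)/(s - 8)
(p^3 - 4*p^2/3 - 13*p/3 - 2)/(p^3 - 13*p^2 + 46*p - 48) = (3*p^2 + 5*p + 2)/(3*(p^2 - 10*p + 16))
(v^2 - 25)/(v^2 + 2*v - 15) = (v - 5)/(v - 3)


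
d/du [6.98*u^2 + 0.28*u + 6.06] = 13.96*u + 0.28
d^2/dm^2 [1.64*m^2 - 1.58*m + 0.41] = 3.28000000000000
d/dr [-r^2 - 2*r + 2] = -2*r - 2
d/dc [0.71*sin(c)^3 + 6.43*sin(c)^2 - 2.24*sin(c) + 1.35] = (2.13*sin(c)^2 + 12.86*sin(c) - 2.24)*cos(c)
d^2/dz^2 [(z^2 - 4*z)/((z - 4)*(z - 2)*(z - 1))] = 2*(z^3 - 6*z + 6)/(z^6 - 9*z^5 + 33*z^4 - 63*z^3 + 66*z^2 - 36*z + 8)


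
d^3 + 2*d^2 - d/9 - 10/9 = (d - 2/3)*(d + 1)*(d + 5/3)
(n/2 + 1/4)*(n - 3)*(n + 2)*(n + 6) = n^4/2 + 11*n^3/4 - 19*n^2/4 - 21*n - 9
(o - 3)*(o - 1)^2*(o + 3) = o^4 - 2*o^3 - 8*o^2 + 18*o - 9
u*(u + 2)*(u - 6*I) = u^3 + 2*u^2 - 6*I*u^2 - 12*I*u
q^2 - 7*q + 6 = (q - 6)*(q - 1)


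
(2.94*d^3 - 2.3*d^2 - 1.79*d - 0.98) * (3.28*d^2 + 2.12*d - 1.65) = 9.6432*d^5 - 1.3112*d^4 - 15.5982*d^3 - 3.2142*d^2 + 0.8759*d + 1.617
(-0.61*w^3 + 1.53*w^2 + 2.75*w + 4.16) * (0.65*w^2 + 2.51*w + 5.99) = -0.3965*w^5 - 0.5366*w^4 + 1.9739*w^3 + 18.7712*w^2 + 26.9141*w + 24.9184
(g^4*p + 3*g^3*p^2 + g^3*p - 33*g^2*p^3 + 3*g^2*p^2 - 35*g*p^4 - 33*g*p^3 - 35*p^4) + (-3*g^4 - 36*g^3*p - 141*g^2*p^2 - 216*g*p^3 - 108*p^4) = g^4*p - 3*g^4 + 3*g^3*p^2 - 35*g^3*p - 33*g^2*p^3 - 138*g^2*p^2 - 35*g*p^4 - 249*g*p^3 - 143*p^4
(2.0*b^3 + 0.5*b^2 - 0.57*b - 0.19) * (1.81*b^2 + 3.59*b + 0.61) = 3.62*b^5 + 8.085*b^4 + 1.9833*b^3 - 2.0852*b^2 - 1.0298*b - 0.1159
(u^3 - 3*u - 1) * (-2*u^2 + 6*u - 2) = -2*u^5 + 6*u^4 + 4*u^3 - 16*u^2 + 2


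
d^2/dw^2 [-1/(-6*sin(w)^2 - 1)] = 12*(-12*sin(w)^4 + 20*sin(w)^2 - 1)/(6*sin(w)^2 + 1)^3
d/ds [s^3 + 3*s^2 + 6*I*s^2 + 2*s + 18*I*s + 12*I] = 3*s^2 + s*(6 + 12*I) + 2 + 18*I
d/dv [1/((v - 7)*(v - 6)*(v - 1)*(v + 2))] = 2*(-2*v^3 + 18*v^2 - 27*v - 34)/(v^8 - 24*v^7 + 198*v^6 - 512*v^5 - 1071*v^4 + 5688*v^3 + 88*v^2 - 11424*v + 7056)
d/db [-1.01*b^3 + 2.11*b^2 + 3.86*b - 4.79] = -3.03*b^2 + 4.22*b + 3.86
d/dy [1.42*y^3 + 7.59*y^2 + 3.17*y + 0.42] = 4.26*y^2 + 15.18*y + 3.17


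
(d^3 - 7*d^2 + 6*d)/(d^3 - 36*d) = (d - 1)/(d + 6)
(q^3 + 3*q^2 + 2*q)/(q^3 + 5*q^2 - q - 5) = q*(q + 2)/(q^2 + 4*q - 5)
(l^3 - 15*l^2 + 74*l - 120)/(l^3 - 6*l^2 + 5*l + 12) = (l^2 - 11*l + 30)/(l^2 - 2*l - 3)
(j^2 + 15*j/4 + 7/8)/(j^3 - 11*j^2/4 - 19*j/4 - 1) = (j + 7/2)/(j^2 - 3*j - 4)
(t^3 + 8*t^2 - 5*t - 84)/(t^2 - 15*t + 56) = (t^3 + 8*t^2 - 5*t - 84)/(t^2 - 15*t + 56)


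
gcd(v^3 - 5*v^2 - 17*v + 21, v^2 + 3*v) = v + 3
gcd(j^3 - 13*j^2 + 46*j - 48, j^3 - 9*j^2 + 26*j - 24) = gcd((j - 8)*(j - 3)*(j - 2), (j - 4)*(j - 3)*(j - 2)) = j^2 - 5*j + 6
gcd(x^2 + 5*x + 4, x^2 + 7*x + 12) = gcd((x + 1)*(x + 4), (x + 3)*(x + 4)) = x + 4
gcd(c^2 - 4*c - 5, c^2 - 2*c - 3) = c + 1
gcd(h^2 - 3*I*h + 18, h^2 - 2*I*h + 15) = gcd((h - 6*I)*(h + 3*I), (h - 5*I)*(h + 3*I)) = h + 3*I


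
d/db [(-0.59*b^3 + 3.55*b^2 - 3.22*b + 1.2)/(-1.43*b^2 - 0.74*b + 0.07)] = (0.8437*b^4 + 0.873199999999999*b^3 - 7.3555*b^2 + 3.929*b + 0.6626)/(2.0449*b^4 + 2.1164*b^3 + 0.3474*b^2 - 0.1036*b + 0.0049)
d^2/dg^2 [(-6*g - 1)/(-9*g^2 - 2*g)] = 2*(486*g^3 + 243*g^2 + 54*g + 4)/(g^3*(729*g^3 + 486*g^2 + 108*g + 8))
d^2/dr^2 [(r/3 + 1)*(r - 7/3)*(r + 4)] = 2*r + 28/9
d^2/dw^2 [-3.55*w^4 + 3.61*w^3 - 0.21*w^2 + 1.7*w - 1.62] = -42.6*w^2 + 21.66*w - 0.42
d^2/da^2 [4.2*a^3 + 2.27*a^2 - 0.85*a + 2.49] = 25.2*a + 4.54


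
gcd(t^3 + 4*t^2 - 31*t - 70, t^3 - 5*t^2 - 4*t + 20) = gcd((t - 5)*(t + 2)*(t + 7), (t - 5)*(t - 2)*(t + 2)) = t^2 - 3*t - 10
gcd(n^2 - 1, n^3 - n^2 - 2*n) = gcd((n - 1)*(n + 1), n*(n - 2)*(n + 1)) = n + 1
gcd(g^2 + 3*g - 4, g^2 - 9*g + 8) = g - 1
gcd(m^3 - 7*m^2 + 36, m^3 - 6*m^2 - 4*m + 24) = m^2 - 4*m - 12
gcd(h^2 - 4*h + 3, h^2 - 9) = h - 3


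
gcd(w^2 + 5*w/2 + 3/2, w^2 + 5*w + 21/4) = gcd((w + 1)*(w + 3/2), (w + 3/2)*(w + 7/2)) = w + 3/2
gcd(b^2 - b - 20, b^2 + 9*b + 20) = b + 4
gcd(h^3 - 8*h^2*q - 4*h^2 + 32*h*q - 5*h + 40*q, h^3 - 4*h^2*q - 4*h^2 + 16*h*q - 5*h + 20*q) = h^2 - 4*h - 5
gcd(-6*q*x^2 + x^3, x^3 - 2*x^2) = x^2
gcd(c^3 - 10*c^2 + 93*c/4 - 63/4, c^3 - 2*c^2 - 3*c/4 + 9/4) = c^2 - 3*c + 9/4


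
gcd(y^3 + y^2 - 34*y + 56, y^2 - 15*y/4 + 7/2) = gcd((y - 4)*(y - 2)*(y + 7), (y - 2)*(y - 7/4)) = y - 2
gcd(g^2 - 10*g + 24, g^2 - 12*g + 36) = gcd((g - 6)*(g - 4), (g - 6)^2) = g - 6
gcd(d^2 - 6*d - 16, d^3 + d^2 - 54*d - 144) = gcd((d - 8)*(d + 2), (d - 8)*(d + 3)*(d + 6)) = d - 8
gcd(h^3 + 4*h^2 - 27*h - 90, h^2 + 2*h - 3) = h + 3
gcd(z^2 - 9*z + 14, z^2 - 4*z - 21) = z - 7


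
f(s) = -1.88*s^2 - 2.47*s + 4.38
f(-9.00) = -125.67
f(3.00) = -19.95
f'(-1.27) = 2.31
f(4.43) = -43.46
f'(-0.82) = 0.61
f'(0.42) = -4.05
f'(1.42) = -7.81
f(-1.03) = 4.93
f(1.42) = -2.92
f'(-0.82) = 0.61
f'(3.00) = -13.75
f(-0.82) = 5.14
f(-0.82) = 5.14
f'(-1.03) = 1.40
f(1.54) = -3.88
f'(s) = -3.76*s - 2.47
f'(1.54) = -8.26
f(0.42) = 3.01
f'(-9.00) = 31.37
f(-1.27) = 4.48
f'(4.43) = -19.13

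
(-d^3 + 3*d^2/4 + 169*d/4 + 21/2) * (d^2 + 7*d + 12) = -d^5 - 25*d^4/4 + 71*d^3/2 + 1261*d^2/4 + 1161*d/2 + 126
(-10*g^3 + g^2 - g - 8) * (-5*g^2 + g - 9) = 50*g^5 - 15*g^4 + 96*g^3 + 30*g^2 + g + 72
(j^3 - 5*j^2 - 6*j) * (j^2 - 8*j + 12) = j^5 - 13*j^4 + 46*j^3 - 12*j^2 - 72*j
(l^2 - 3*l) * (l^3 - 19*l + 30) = l^5 - 3*l^4 - 19*l^3 + 87*l^2 - 90*l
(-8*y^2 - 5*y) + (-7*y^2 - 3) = -15*y^2 - 5*y - 3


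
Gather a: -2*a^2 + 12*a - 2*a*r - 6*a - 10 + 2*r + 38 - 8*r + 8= -2*a^2 + a*(6 - 2*r) - 6*r + 36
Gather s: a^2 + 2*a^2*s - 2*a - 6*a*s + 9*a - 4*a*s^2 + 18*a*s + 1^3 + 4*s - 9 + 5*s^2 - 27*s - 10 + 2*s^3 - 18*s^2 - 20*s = a^2 + 7*a + 2*s^3 + s^2*(-4*a - 13) + s*(2*a^2 + 12*a - 43) - 18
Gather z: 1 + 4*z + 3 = 4*z + 4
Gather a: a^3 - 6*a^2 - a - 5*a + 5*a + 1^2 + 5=a^3 - 6*a^2 - a + 6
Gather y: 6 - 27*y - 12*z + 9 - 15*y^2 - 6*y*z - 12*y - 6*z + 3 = -15*y^2 + y*(-6*z - 39) - 18*z + 18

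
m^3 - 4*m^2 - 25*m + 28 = (m - 7)*(m - 1)*(m + 4)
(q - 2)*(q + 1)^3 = q^4 + q^3 - 3*q^2 - 5*q - 2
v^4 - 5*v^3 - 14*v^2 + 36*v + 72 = (v - 6)*(v - 3)*(v + 2)^2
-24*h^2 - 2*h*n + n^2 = (-6*h + n)*(4*h + n)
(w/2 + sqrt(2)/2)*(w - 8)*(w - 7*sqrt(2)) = w^3/2 - 3*sqrt(2)*w^2 - 4*w^2 - 7*w + 24*sqrt(2)*w + 56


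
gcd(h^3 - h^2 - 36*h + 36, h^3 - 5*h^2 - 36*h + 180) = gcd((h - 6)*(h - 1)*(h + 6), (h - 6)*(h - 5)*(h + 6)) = h^2 - 36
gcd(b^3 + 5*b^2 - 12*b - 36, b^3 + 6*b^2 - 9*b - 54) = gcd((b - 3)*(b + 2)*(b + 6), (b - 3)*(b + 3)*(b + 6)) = b^2 + 3*b - 18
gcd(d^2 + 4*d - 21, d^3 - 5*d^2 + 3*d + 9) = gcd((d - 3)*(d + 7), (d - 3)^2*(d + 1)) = d - 3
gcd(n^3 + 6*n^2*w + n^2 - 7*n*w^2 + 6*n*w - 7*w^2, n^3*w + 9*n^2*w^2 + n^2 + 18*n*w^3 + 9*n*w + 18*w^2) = 1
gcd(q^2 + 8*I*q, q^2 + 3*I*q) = q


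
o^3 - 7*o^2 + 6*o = o*(o - 6)*(o - 1)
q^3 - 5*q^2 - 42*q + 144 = (q - 8)*(q - 3)*(q + 6)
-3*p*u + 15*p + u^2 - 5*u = (-3*p + u)*(u - 5)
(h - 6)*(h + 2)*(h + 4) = h^3 - 28*h - 48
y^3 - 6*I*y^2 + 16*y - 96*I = (y - 6*I)*(y - 4*I)*(y + 4*I)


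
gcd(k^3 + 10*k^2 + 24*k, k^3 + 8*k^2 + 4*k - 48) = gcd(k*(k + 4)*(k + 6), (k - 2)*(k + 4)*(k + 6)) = k^2 + 10*k + 24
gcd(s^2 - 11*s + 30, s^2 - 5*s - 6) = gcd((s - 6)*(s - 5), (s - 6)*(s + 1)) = s - 6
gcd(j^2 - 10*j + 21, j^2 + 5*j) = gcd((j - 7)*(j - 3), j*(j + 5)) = 1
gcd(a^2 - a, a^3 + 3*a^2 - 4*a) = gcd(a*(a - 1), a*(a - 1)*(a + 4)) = a^2 - a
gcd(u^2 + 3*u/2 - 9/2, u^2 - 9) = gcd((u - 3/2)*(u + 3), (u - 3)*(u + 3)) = u + 3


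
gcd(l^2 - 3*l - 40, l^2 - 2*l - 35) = l + 5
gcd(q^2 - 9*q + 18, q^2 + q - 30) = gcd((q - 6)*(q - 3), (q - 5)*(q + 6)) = 1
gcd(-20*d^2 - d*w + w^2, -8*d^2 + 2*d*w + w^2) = 4*d + w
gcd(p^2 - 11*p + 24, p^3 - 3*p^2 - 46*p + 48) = p - 8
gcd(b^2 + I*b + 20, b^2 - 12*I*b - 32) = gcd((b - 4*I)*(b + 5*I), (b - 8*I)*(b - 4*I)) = b - 4*I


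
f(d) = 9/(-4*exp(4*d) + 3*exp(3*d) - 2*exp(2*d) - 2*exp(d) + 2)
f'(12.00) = 0.00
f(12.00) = 0.00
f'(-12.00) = 0.00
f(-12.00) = 4.50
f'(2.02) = 0.00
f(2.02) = -0.00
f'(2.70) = 0.00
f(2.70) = -0.00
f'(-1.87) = 1.25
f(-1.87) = 5.44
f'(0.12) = 7.42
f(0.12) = -1.81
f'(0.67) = 0.81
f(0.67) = -0.20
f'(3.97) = 0.00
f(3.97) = -0.00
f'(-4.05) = 0.08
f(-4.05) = 4.58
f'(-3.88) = 0.10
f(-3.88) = 4.60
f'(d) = 9*(16*exp(4*d) - 9*exp(3*d) + 4*exp(2*d) + 2*exp(d))/(-4*exp(4*d) + 3*exp(3*d) - 2*exp(2*d) - 2*exp(d) + 2)^2 = (144*exp(3*d) - 81*exp(2*d) + 36*exp(d) + 18)*exp(d)/(4*exp(4*d) - 3*exp(3*d) + 2*exp(2*d) + 2*exp(d) - 2)^2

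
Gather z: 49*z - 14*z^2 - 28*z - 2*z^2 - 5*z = -16*z^2 + 16*z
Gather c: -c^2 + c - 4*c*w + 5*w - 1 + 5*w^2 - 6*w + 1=-c^2 + c*(1 - 4*w) + 5*w^2 - w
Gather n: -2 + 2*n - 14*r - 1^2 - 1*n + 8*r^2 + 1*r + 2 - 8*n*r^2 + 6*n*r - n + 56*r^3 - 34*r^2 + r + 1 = n*(-8*r^2 + 6*r) + 56*r^3 - 26*r^2 - 12*r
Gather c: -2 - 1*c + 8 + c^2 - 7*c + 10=c^2 - 8*c + 16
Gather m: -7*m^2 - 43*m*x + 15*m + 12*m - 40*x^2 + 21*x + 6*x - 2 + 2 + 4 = -7*m^2 + m*(27 - 43*x) - 40*x^2 + 27*x + 4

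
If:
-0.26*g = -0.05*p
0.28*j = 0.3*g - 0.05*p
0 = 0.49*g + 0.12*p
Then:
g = 0.00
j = 0.00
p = 0.00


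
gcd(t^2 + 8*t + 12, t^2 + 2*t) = t + 2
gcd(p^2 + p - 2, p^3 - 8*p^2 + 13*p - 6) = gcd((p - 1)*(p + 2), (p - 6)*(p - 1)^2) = p - 1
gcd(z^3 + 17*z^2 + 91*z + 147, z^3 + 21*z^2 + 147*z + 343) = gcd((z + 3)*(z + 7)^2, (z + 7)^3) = z^2 + 14*z + 49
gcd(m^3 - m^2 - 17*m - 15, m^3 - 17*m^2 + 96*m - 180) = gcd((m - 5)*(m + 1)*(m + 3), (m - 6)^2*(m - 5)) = m - 5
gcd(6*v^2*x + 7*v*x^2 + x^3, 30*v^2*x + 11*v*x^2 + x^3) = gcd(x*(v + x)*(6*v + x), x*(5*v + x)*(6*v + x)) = 6*v*x + x^2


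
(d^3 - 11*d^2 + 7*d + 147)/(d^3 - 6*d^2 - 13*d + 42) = (d - 7)/(d - 2)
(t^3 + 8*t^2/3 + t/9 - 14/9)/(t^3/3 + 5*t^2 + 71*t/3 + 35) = (9*t^3 + 24*t^2 + t - 14)/(3*(t^3 + 15*t^2 + 71*t + 105))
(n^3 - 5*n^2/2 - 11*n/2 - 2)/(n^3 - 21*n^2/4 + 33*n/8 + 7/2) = 4*(n + 1)/(4*n - 7)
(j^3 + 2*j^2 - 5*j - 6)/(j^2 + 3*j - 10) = (j^2 + 4*j + 3)/(j + 5)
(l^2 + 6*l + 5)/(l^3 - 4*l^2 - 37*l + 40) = (l + 1)/(l^2 - 9*l + 8)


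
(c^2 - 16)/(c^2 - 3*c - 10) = (16 - c^2)/(-c^2 + 3*c + 10)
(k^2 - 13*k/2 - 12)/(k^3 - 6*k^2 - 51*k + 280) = (k + 3/2)/(k^2 + 2*k - 35)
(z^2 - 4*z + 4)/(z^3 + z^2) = (z^2 - 4*z + 4)/(z^2*(z + 1))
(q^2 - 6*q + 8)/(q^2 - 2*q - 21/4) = 4*(-q^2 + 6*q - 8)/(-4*q^2 + 8*q + 21)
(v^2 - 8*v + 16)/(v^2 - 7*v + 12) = (v - 4)/(v - 3)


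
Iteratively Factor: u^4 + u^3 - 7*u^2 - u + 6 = (u + 3)*(u^3 - 2*u^2 - u + 2) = (u + 1)*(u + 3)*(u^2 - 3*u + 2) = (u - 2)*(u + 1)*(u + 3)*(u - 1)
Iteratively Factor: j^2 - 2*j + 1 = (j - 1)*(j - 1)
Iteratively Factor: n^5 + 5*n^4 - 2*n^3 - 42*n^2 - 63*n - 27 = (n + 1)*(n^4 + 4*n^3 - 6*n^2 - 36*n - 27) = (n + 1)^2*(n^3 + 3*n^2 - 9*n - 27) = (n + 1)^2*(n + 3)*(n^2 - 9) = (n - 3)*(n + 1)^2*(n + 3)*(n + 3)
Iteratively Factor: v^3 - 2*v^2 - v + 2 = (v + 1)*(v^2 - 3*v + 2) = (v - 1)*(v + 1)*(v - 2)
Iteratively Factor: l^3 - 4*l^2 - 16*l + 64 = (l - 4)*(l^2 - 16) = (l - 4)*(l + 4)*(l - 4)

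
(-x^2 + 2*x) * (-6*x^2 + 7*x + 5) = 6*x^4 - 19*x^3 + 9*x^2 + 10*x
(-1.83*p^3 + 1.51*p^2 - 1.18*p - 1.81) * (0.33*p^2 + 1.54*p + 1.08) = -0.6039*p^5 - 2.3199*p^4 - 0.0404*p^3 - 0.7837*p^2 - 4.0618*p - 1.9548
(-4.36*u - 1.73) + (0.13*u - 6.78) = -4.23*u - 8.51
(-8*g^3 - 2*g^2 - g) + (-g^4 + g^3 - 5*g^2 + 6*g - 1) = -g^4 - 7*g^3 - 7*g^2 + 5*g - 1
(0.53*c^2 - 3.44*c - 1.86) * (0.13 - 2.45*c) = -1.2985*c^3 + 8.4969*c^2 + 4.1098*c - 0.2418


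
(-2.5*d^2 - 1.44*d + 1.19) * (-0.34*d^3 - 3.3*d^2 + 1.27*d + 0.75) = 0.85*d^5 + 8.7396*d^4 + 1.1724*d^3 - 7.6308*d^2 + 0.4313*d + 0.8925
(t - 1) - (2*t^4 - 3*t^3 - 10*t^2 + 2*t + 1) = -2*t^4 + 3*t^3 + 10*t^2 - t - 2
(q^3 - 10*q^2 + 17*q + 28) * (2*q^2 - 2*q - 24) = 2*q^5 - 22*q^4 + 30*q^3 + 262*q^2 - 464*q - 672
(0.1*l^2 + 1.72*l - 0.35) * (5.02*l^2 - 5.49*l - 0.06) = 0.502*l^4 + 8.0854*l^3 - 11.2058*l^2 + 1.8183*l + 0.021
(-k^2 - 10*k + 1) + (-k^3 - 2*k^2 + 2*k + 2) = -k^3 - 3*k^2 - 8*k + 3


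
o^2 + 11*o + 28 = (o + 4)*(o + 7)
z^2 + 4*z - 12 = (z - 2)*(z + 6)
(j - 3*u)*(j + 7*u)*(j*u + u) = j^3*u + 4*j^2*u^2 + j^2*u - 21*j*u^3 + 4*j*u^2 - 21*u^3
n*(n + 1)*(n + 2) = n^3 + 3*n^2 + 2*n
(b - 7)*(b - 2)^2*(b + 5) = b^4 - 6*b^3 - 23*b^2 + 132*b - 140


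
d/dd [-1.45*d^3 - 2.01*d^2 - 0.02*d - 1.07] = -4.35*d^2 - 4.02*d - 0.02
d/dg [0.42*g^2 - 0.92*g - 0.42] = 0.84*g - 0.92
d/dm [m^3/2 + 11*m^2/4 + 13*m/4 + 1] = 3*m^2/2 + 11*m/2 + 13/4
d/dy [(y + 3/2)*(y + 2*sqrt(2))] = 2*y + 3/2 + 2*sqrt(2)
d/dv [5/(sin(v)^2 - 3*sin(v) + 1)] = 5*(3 - 2*sin(v))*cos(v)/(sin(v)^2 - 3*sin(v) + 1)^2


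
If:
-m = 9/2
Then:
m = -9/2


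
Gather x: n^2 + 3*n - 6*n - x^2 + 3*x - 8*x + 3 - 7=n^2 - 3*n - x^2 - 5*x - 4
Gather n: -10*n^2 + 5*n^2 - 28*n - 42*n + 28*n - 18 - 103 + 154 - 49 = -5*n^2 - 42*n - 16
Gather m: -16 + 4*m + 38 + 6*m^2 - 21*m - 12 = 6*m^2 - 17*m + 10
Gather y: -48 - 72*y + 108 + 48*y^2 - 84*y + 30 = 48*y^2 - 156*y + 90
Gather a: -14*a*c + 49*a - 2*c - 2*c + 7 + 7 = a*(49 - 14*c) - 4*c + 14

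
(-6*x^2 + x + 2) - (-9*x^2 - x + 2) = 3*x^2 + 2*x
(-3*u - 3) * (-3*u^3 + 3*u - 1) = 9*u^4 + 9*u^3 - 9*u^2 - 6*u + 3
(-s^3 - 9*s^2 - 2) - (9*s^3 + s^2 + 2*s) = -10*s^3 - 10*s^2 - 2*s - 2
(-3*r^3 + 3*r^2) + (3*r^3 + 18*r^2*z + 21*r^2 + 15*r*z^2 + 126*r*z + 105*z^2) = 18*r^2*z + 24*r^2 + 15*r*z^2 + 126*r*z + 105*z^2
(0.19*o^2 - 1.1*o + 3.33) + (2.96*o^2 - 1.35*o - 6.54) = 3.15*o^2 - 2.45*o - 3.21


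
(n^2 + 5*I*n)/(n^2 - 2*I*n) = (n + 5*I)/(n - 2*I)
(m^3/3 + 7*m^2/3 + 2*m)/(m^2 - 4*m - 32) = m*(m^2 + 7*m + 6)/(3*(m^2 - 4*m - 32))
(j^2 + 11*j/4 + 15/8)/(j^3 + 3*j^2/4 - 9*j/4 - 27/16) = 2*(4*j + 5)/(8*j^2 - 6*j - 9)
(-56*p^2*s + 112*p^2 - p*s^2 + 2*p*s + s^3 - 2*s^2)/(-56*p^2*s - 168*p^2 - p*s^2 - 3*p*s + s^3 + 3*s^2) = (s - 2)/(s + 3)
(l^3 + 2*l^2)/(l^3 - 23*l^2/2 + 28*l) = 2*l*(l + 2)/(2*l^2 - 23*l + 56)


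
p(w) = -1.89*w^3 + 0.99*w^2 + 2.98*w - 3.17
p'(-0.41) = 1.22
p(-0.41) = -4.10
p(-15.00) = 6553.63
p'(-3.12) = -58.39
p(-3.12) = 54.57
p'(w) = -5.67*w^2 + 1.98*w + 2.98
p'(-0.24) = 2.18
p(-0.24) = -3.80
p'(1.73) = -10.56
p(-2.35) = 19.82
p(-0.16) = -3.61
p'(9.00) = -438.47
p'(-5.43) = -174.95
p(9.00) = -1273.97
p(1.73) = -4.84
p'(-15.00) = -1302.47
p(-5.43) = 312.43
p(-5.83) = 387.62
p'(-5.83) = -201.28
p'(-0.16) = 2.52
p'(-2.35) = -32.99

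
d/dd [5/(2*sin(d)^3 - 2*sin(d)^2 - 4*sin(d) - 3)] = 10*(-3*sin(d)^2 + 2*sin(d) + 2)*cos(d)/(-5*sin(d)/2 - sin(3*d)/2 + cos(2*d) - 4)^2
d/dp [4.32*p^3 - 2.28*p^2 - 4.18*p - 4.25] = 12.96*p^2 - 4.56*p - 4.18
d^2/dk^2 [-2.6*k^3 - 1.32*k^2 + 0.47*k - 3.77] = -15.6*k - 2.64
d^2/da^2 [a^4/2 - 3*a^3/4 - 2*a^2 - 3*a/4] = 6*a^2 - 9*a/2 - 4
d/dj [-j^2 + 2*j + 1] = 2 - 2*j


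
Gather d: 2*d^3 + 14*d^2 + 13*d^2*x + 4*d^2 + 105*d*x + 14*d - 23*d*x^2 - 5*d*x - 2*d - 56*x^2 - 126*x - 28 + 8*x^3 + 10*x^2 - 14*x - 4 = 2*d^3 + d^2*(13*x + 18) + d*(-23*x^2 + 100*x + 12) + 8*x^3 - 46*x^2 - 140*x - 32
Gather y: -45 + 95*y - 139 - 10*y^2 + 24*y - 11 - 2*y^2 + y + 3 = -12*y^2 + 120*y - 192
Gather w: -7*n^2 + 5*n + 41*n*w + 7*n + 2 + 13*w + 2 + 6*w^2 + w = -7*n^2 + 12*n + 6*w^2 + w*(41*n + 14) + 4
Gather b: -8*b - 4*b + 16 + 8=24 - 12*b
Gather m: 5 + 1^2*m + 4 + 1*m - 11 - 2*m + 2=0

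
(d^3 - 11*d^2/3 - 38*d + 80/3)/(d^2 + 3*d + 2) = (3*d^3 - 11*d^2 - 114*d + 80)/(3*(d^2 + 3*d + 2))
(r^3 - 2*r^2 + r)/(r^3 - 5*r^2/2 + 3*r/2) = 2*(r - 1)/(2*r - 3)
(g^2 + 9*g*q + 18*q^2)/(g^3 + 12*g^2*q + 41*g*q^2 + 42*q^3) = (g + 6*q)/(g^2 + 9*g*q + 14*q^2)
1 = 1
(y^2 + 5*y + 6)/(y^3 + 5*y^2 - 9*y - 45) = (y + 2)/(y^2 + 2*y - 15)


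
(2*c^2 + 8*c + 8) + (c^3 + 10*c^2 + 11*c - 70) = c^3 + 12*c^2 + 19*c - 62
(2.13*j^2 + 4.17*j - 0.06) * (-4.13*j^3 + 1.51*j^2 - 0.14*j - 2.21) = -8.7969*j^5 - 14.0058*j^4 + 6.2463*j^3 - 5.3817*j^2 - 9.2073*j + 0.1326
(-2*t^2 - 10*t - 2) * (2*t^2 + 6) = -4*t^4 - 20*t^3 - 16*t^2 - 60*t - 12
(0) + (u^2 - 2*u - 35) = u^2 - 2*u - 35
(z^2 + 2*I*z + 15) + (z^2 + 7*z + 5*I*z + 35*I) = 2*z^2 + 7*z + 7*I*z + 15 + 35*I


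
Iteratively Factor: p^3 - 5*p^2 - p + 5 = (p + 1)*(p^2 - 6*p + 5) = (p - 5)*(p + 1)*(p - 1)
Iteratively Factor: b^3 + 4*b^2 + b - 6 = (b - 1)*(b^2 + 5*b + 6) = (b - 1)*(b + 3)*(b + 2)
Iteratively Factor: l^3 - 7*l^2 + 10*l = (l - 2)*(l^2 - 5*l) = (l - 5)*(l - 2)*(l)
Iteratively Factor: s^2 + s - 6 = (s - 2)*(s + 3)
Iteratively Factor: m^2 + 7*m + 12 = (m + 3)*(m + 4)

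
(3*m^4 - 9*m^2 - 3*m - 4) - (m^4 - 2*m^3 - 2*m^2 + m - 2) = 2*m^4 + 2*m^3 - 7*m^2 - 4*m - 2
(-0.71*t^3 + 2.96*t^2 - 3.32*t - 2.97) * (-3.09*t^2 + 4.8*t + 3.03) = 2.1939*t^5 - 12.5544*t^4 + 22.3155*t^3 + 2.2101*t^2 - 24.3156*t - 8.9991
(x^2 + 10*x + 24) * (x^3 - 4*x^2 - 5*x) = x^5 + 6*x^4 - 21*x^3 - 146*x^2 - 120*x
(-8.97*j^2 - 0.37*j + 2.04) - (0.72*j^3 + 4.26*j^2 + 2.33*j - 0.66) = -0.72*j^3 - 13.23*j^2 - 2.7*j + 2.7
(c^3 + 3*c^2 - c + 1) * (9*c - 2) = 9*c^4 + 25*c^3 - 15*c^2 + 11*c - 2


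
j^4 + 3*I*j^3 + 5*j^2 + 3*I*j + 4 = (j - I)^2*(j + I)*(j + 4*I)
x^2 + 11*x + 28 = (x + 4)*(x + 7)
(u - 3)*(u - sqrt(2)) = u^2 - 3*u - sqrt(2)*u + 3*sqrt(2)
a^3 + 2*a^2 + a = a*(a + 1)^2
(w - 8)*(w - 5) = w^2 - 13*w + 40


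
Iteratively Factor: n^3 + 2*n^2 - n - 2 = (n + 2)*(n^2 - 1) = (n + 1)*(n + 2)*(n - 1)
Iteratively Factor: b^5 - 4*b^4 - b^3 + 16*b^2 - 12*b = (b - 3)*(b^4 - b^3 - 4*b^2 + 4*b) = (b - 3)*(b - 1)*(b^3 - 4*b) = (b - 3)*(b - 1)*(b + 2)*(b^2 - 2*b) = (b - 3)*(b - 2)*(b - 1)*(b + 2)*(b)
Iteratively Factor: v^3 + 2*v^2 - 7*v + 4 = (v - 1)*(v^2 + 3*v - 4) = (v - 1)^2*(v + 4)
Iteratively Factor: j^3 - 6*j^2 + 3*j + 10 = (j - 5)*(j^2 - j - 2) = (j - 5)*(j + 1)*(j - 2)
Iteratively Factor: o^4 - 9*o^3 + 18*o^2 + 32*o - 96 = (o - 3)*(o^3 - 6*o^2 + 32) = (o - 4)*(o - 3)*(o^2 - 2*o - 8) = (o - 4)^2*(o - 3)*(o + 2)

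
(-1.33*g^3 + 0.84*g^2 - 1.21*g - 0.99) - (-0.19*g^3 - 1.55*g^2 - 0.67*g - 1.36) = -1.14*g^3 + 2.39*g^2 - 0.54*g + 0.37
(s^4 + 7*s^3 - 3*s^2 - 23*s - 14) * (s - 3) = s^5 + 4*s^4 - 24*s^3 - 14*s^2 + 55*s + 42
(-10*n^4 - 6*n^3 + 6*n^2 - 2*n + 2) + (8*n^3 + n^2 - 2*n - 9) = -10*n^4 + 2*n^3 + 7*n^2 - 4*n - 7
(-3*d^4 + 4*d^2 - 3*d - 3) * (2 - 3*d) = 9*d^5 - 6*d^4 - 12*d^3 + 17*d^2 + 3*d - 6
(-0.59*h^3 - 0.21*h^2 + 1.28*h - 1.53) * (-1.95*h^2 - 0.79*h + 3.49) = 1.1505*h^5 + 0.8756*h^4 - 4.3892*h^3 + 1.2394*h^2 + 5.6759*h - 5.3397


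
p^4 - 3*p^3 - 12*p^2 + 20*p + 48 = (p - 4)*(p - 3)*(p + 2)^2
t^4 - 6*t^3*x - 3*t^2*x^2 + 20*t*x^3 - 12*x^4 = (t - 6*x)*(t - x)^2*(t + 2*x)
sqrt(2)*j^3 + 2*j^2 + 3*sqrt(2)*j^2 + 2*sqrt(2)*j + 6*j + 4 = (j + 2)*(j + sqrt(2))*(sqrt(2)*j + sqrt(2))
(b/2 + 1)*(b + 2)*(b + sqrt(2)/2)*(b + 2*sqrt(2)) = b^4/2 + 5*sqrt(2)*b^3/4 + 2*b^3 + 3*b^2 + 5*sqrt(2)*b^2 + 4*b + 5*sqrt(2)*b + 4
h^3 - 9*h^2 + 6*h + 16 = (h - 8)*(h - 2)*(h + 1)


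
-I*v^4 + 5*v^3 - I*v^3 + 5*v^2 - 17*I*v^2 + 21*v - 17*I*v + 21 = (v + 1)*(v - 3*I)*(v + 7*I)*(-I*v + 1)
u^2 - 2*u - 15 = (u - 5)*(u + 3)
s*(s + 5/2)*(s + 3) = s^3 + 11*s^2/2 + 15*s/2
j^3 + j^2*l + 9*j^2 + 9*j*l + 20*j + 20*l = (j + 4)*(j + 5)*(j + l)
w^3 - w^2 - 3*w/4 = w*(w - 3/2)*(w + 1/2)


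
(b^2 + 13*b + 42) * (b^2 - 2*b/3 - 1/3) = b^4 + 37*b^3/3 + 33*b^2 - 97*b/3 - 14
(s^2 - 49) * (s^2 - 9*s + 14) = s^4 - 9*s^3 - 35*s^2 + 441*s - 686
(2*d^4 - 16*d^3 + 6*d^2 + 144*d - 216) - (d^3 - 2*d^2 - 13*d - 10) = 2*d^4 - 17*d^3 + 8*d^2 + 157*d - 206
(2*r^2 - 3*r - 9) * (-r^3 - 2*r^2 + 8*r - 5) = -2*r^5 - r^4 + 31*r^3 - 16*r^2 - 57*r + 45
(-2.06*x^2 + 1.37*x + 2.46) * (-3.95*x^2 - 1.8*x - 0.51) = 8.137*x^4 - 1.7035*x^3 - 11.1324*x^2 - 5.1267*x - 1.2546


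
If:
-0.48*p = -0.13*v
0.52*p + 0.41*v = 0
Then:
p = 0.00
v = 0.00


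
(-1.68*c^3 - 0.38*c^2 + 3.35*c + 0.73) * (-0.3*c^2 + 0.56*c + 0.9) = 0.504*c^5 - 0.8268*c^4 - 2.7298*c^3 + 1.315*c^2 + 3.4238*c + 0.657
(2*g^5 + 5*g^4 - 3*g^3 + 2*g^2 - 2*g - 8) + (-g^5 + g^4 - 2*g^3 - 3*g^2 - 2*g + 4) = g^5 + 6*g^4 - 5*g^3 - g^2 - 4*g - 4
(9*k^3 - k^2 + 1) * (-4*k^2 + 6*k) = -36*k^5 + 58*k^4 - 6*k^3 - 4*k^2 + 6*k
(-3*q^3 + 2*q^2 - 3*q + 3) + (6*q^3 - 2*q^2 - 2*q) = 3*q^3 - 5*q + 3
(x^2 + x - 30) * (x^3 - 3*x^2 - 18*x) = x^5 - 2*x^4 - 51*x^3 + 72*x^2 + 540*x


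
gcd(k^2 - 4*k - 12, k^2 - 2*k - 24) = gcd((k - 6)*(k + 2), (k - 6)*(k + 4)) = k - 6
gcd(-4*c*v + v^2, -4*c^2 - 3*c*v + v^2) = -4*c + v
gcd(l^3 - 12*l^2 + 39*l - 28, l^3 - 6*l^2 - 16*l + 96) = l - 4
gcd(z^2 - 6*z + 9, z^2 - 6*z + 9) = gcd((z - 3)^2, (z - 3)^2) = z^2 - 6*z + 9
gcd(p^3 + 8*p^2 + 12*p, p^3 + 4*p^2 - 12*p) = p^2 + 6*p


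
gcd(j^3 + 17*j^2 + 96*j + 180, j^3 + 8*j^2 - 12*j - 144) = j^2 + 12*j + 36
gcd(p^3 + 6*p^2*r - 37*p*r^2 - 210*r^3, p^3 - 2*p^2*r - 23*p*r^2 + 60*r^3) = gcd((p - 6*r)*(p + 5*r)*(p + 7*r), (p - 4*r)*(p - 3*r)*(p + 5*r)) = p + 5*r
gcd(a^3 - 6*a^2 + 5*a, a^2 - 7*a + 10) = a - 5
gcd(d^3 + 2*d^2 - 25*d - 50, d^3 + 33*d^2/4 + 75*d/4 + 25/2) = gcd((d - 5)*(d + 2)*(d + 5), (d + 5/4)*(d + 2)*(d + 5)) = d^2 + 7*d + 10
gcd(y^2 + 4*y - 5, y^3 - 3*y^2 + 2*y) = y - 1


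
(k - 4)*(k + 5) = k^2 + k - 20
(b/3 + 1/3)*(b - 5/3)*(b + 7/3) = b^3/3 + 5*b^2/9 - 29*b/27 - 35/27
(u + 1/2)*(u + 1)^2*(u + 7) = u^4 + 19*u^3/2 + 39*u^2/2 + 29*u/2 + 7/2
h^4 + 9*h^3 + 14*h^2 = h^2*(h + 2)*(h + 7)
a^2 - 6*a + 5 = (a - 5)*(a - 1)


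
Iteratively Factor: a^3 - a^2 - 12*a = (a)*(a^2 - a - 12) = a*(a - 4)*(a + 3)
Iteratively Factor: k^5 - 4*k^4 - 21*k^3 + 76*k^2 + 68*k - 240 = (k + 2)*(k^4 - 6*k^3 - 9*k^2 + 94*k - 120) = (k + 2)*(k + 4)*(k^3 - 10*k^2 + 31*k - 30) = (k - 3)*(k + 2)*(k + 4)*(k^2 - 7*k + 10) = (k - 3)*(k - 2)*(k + 2)*(k + 4)*(k - 5)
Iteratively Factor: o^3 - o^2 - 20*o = (o - 5)*(o^2 + 4*o) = o*(o - 5)*(o + 4)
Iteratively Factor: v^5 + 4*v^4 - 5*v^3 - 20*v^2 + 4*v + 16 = (v - 2)*(v^4 + 6*v^3 + 7*v^2 - 6*v - 8) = (v - 2)*(v + 2)*(v^3 + 4*v^2 - v - 4) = (v - 2)*(v + 1)*(v + 2)*(v^2 + 3*v - 4) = (v - 2)*(v + 1)*(v + 2)*(v + 4)*(v - 1)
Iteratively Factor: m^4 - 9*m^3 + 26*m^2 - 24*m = (m)*(m^3 - 9*m^2 + 26*m - 24) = m*(m - 3)*(m^2 - 6*m + 8) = m*(m - 3)*(m - 2)*(m - 4)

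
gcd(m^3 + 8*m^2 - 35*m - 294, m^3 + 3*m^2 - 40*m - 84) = m^2 + m - 42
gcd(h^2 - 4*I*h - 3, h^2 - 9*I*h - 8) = h - I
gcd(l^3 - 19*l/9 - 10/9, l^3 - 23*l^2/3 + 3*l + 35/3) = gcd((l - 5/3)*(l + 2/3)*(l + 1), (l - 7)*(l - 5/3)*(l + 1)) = l^2 - 2*l/3 - 5/3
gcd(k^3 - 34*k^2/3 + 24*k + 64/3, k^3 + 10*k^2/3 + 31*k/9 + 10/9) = k + 2/3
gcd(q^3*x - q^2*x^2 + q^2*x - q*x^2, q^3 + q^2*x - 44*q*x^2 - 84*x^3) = 1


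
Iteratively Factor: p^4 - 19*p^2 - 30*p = (p + 3)*(p^3 - 3*p^2 - 10*p) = p*(p + 3)*(p^2 - 3*p - 10) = p*(p - 5)*(p + 3)*(p + 2)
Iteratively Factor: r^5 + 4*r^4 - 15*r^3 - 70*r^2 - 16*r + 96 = (r - 4)*(r^4 + 8*r^3 + 17*r^2 - 2*r - 24) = (r - 4)*(r + 3)*(r^3 + 5*r^2 + 2*r - 8) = (r - 4)*(r + 2)*(r + 3)*(r^2 + 3*r - 4) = (r - 4)*(r - 1)*(r + 2)*(r + 3)*(r + 4)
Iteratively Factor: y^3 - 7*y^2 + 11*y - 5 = (y - 1)*(y^2 - 6*y + 5) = (y - 5)*(y - 1)*(y - 1)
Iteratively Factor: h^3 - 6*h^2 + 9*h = (h - 3)*(h^2 - 3*h) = (h - 3)^2*(h)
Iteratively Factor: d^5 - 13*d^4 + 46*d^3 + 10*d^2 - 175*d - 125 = (d - 5)*(d^4 - 8*d^3 + 6*d^2 + 40*d + 25) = (d - 5)^2*(d^3 - 3*d^2 - 9*d - 5) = (d - 5)^2*(d + 1)*(d^2 - 4*d - 5) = (d - 5)^2*(d + 1)^2*(d - 5)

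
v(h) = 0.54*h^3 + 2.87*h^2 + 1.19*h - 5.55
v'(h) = 1.62*h^2 + 5.74*h + 1.19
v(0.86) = -2.06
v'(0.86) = 7.32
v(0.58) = -3.79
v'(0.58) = 5.06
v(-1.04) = -4.29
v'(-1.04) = -3.03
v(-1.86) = -1.31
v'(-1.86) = -3.88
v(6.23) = 243.83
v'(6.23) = 99.83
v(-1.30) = -3.43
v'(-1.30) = -3.53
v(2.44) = 22.28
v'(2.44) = 24.84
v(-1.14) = -3.98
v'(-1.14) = -3.25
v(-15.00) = -1200.15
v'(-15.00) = 279.59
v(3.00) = 38.43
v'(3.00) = 32.99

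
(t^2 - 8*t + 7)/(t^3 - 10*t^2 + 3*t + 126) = (t - 1)/(t^2 - 3*t - 18)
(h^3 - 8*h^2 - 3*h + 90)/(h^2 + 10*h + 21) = (h^2 - 11*h + 30)/(h + 7)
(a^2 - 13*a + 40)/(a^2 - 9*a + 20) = (a - 8)/(a - 4)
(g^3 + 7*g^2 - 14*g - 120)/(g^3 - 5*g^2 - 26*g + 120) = (g + 6)/(g - 6)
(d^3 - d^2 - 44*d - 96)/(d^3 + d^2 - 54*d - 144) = (d + 4)/(d + 6)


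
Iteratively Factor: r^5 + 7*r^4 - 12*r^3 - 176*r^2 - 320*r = (r)*(r^4 + 7*r^3 - 12*r^2 - 176*r - 320) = r*(r - 5)*(r^3 + 12*r^2 + 48*r + 64) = r*(r - 5)*(r + 4)*(r^2 + 8*r + 16) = r*(r - 5)*(r + 4)^2*(r + 4)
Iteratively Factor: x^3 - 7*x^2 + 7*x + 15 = (x + 1)*(x^2 - 8*x + 15) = (x - 3)*(x + 1)*(x - 5)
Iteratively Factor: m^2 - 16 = (m + 4)*(m - 4)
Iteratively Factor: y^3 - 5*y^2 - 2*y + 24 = (y - 4)*(y^2 - y - 6) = (y - 4)*(y + 2)*(y - 3)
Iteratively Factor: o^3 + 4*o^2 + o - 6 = (o - 1)*(o^2 + 5*o + 6) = (o - 1)*(o + 2)*(o + 3)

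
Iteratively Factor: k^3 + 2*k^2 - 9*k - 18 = (k + 2)*(k^2 - 9) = (k + 2)*(k + 3)*(k - 3)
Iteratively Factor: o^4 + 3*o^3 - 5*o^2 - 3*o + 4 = (o + 4)*(o^3 - o^2 - o + 1) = (o - 1)*(o + 4)*(o^2 - 1) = (o - 1)*(o + 1)*(o + 4)*(o - 1)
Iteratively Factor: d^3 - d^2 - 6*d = (d + 2)*(d^2 - 3*d) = d*(d + 2)*(d - 3)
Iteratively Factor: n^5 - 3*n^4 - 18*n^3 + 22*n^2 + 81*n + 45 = (n + 1)*(n^4 - 4*n^3 - 14*n^2 + 36*n + 45) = (n + 1)^2*(n^3 - 5*n^2 - 9*n + 45) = (n - 3)*(n + 1)^2*(n^2 - 2*n - 15) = (n - 5)*(n - 3)*(n + 1)^2*(n + 3)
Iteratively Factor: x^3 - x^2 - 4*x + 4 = (x + 2)*(x^2 - 3*x + 2) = (x - 1)*(x + 2)*(x - 2)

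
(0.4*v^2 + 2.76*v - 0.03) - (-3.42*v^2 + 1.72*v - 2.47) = 3.82*v^2 + 1.04*v + 2.44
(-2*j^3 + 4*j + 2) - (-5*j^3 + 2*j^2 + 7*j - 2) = 3*j^3 - 2*j^2 - 3*j + 4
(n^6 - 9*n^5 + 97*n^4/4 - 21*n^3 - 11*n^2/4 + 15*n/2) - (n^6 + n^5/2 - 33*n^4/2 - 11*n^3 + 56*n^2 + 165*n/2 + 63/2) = -19*n^5/2 + 163*n^4/4 - 10*n^3 - 235*n^2/4 - 75*n - 63/2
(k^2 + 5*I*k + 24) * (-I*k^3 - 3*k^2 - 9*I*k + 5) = -I*k^5 + 2*k^4 - 48*I*k^3 - 22*k^2 - 191*I*k + 120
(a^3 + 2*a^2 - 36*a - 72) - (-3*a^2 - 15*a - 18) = a^3 + 5*a^2 - 21*a - 54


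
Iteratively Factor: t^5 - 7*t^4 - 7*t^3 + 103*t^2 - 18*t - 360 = (t - 3)*(t^4 - 4*t^3 - 19*t^2 + 46*t + 120) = (t - 3)*(t + 2)*(t^3 - 6*t^2 - 7*t + 60) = (t - 3)*(t + 2)*(t + 3)*(t^2 - 9*t + 20) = (t - 5)*(t - 3)*(t + 2)*(t + 3)*(t - 4)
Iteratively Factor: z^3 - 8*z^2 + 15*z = (z - 5)*(z^2 - 3*z) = z*(z - 5)*(z - 3)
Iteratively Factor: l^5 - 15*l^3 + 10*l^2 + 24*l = (l - 3)*(l^4 + 3*l^3 - 6*l^2 - 8*l) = l*(l - 3)*(l^3 + 3*l^2 - 6*l - 8) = l*(l - 3)*(l - 2)*(l^2 + 5*l + 4) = l*(l - 3)*(l - 2)*(l + 4)*(l + 1)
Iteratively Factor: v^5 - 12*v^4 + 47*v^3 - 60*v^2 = (v - 5)*(v^4 - 7*v^3 + 12*v^2) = (v - 5)*(v - 3)*(v^3 - 4*v^2) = v*(v - 5)*(v - 3)*(v^2 - 4*v) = v*(v - 5)*(v - 4)*(v - 3)*(v)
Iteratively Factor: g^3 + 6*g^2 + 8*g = (g + 2)*(g^2 + 4*g) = g*(g + 2)*(g + 4)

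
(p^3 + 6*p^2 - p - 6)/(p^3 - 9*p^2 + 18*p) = (p^3 + 6*p^2 - p - 6)/(p*(p^2 - 9*p + 18))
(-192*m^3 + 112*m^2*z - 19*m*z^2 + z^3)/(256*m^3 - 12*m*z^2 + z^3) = (-3*m + z)/(4*m + z)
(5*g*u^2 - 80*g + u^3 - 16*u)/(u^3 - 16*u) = (5*g + u)/u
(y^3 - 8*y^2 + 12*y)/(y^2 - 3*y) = (y^2 - 8*y + 12)/(y - 3)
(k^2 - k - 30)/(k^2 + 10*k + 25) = (k - 6)/(k + 5)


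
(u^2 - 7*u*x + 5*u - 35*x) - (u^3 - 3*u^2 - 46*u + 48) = -u^3 + 4*u^2 - 7*u*x + 51*u - 35*x - 48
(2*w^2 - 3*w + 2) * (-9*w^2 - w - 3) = -18*w^4 + 25*w^3 - 21*w^2 + 7*w - 6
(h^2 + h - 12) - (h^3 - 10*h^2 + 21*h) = -h^3 + 11*h^2 - 20*h - 12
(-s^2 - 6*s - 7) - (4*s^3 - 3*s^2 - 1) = -4*s^3 + 2*s^2 - 6*s - 6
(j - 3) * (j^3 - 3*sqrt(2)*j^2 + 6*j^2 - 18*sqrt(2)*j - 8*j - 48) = j^4 - 3*sqrt(2)*j^3 + 3*j^3 - 26*j^2 - 9*sqrt(2)*j^2 - 24*j + 54*sqrt(2)*j + 144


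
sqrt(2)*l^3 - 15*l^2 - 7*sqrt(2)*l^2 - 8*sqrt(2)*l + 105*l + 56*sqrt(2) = (l - 7)*(l - 8*sqrt(2))*(sqrt(2)*l + 1)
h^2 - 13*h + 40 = (h - 8)*(h - 5)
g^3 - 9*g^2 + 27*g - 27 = (g - 3)^3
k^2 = k^2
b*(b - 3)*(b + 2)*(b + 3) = b^4 + 2*b^3 - 9*b^2 - 18*b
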